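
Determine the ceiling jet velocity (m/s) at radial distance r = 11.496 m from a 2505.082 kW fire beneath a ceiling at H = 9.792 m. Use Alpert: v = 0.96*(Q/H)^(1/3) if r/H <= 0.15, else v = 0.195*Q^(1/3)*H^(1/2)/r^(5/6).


r/H = 11.496 / 9.792 = 1.1740
r/H > 0.15, so v = 0.195*Q^(1/3)*H^(1/2)/r^(5/6)
Q^(1/3) = 13.581
H^(1/2) = 3.1292
r^(5/6) = 7.6522
v = 0.195 * 13.581 * 3.1292 / 7.6522 = 1.0830 m/s

1.0830 m/s


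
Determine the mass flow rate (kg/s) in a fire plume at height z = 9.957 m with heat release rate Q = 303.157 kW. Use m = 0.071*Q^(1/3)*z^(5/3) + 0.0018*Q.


Q^(1/3) = 6.7177
z^(5/3) = 46.084
First term = 0.071 * 6.7177 * 46.084 = 21.980
Second term = 0.0018 * 303.157 = 0.54568
m = 22.526 kg/s

22.526 kg/s


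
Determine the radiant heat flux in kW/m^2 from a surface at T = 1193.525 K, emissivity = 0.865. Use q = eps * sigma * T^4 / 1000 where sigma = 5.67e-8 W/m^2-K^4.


T^4 = 2.0292e+12
q = 0.865 * 5.67e-8 * 2.0292e+12 / 1000 = 99.523 kW/m^2

99.523 kW/m^2


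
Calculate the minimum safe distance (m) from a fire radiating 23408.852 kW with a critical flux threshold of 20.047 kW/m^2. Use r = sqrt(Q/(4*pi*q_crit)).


4*pi*q_crit = 251.92
Q/(4*pi*q_crit) = 92.922
r = sqrt(92.922) = 9.6396 m

9.6396 m


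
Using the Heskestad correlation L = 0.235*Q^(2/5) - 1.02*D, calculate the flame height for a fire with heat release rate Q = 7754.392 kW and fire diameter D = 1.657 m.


Q^(2/5) = 35.960
0.235 * Q^(2/5) = 8.4506
1.02 * D = 1.6901
L = 6.7604 m

6.7604 m


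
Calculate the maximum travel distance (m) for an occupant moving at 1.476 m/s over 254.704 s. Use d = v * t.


d = 1.476 * 254.704 = 375.94 m

375.94 m


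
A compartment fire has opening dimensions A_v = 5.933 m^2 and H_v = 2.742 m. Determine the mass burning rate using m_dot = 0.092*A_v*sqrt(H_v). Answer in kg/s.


sqrt(H_v) = 1.6559
m_dot = 0.092 * 5.933 * 1.6559 = 0.90385 kg/s

0.90385 kg/s


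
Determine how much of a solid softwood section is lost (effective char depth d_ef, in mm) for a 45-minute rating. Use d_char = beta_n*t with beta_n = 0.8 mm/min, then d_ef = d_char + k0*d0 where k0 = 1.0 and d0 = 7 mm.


d_char = 0.8 * 45 = 36 mm
d_ef = 36 + 1.0*7 = 43 mm

43 mm


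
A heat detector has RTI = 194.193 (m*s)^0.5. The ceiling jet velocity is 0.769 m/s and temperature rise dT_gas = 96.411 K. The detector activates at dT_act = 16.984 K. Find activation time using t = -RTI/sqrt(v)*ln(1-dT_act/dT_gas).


dT_act/dT_gas = 0.17616
ln(1 - 0.17616) = -0.19378
t = -194.193 / sqrt(0.769) * -0.19378 = 42.912 s

42.912 s


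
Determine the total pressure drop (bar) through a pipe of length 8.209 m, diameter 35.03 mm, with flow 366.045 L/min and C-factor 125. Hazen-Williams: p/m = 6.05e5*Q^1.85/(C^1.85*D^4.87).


Q^1.85 = 55276
C^1.85 = 7573.3
D^4.87 = 3.3222e+07
p/m = 0.13292 bar/m
p_total = 0.13292 * 8.209 = 1.0911 bar

1.0911 bar


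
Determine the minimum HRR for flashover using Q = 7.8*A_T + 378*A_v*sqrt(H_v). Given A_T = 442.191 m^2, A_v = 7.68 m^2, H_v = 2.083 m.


7.8*A_T = 3449.1
sqrt(H_v) = 1.4433
378*A_v*sqrt(H_v) = 4189.8
Q = 3449.1 + 4189.8 = 7638.9 kW

7638.9 kW


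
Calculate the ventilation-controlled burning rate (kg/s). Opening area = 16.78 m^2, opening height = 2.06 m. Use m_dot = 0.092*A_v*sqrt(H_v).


sqrt(H_v) = 1.4353
m_dot = 0.092 * 16.78 * 1.4353 = 2.2157 kg/s

2.2157 kg/s


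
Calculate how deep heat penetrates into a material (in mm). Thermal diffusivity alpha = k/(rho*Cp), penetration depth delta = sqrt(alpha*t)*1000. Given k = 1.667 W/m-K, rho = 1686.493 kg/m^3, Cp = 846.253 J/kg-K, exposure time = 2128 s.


alpha = 1.667 / (1686.493 * 846.253) = 1.1680e-06 m^2/s
alpha * t = 0.0024855
delta = sqrt(0.0024855) * 1000 = 49.855 mm

49.855 mm


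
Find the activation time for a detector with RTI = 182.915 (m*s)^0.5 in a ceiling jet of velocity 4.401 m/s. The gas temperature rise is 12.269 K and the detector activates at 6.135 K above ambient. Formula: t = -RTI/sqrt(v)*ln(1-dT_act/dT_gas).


dT_act/dT_gas = 0.50004
ln(1 - 0.50004) = -0.69323
t = -182.915 / sqrt(4.401) * -0.69323 = 60.444 s

60.444 s


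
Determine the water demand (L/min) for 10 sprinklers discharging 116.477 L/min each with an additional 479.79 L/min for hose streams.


Sprinkler demand = 10 * 116.477 = 1164.77 L/min
Total = 1164.77 + 479.79 = 1644.56 L/min

1644.56 L/min


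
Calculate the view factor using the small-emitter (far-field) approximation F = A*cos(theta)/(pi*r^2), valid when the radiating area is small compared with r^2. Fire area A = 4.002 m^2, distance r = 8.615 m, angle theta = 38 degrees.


cos(38 deg) = 0.78801
pi*r^2 = 233.16
F = 4.002 * 0.78801 / 233.16 = 0.013525

0.013525


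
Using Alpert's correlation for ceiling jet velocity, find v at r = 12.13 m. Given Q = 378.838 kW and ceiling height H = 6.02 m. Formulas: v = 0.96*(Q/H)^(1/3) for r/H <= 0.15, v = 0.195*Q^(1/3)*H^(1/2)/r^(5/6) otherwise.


r/H = 12.13 / 6.02 = 2.0150
r/H > 0.15, so v = 0.195*Q^(1/3)*H^(1/2)/r^(5/6)
Q^(1/3) = 7.2358
H^(1/2) = 2.4536
r^(5/6) = 8.0023
v = 0.195 * 7.2358 * 2.4536 / 8.0023 = 0.43261 m/s

0.43261 m/s


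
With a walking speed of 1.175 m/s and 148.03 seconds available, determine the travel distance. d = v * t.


d = 1.175 * 148.03 = 173.94 m

173.94 m


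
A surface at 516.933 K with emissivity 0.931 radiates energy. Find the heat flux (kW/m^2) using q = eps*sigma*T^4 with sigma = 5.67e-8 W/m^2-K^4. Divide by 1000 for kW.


T^4 = 7.1406e+10
q = 0.931 * 5.67e-8 * 7.1406e+10 / 1000 = 3.7694 kW/m^2

3.7694 kW/m^2


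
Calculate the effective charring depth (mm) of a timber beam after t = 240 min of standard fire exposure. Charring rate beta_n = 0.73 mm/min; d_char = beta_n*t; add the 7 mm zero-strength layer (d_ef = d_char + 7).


d_char = 0.73 * 240 = 175.2 mm
d_ef = 175.2 + 1.0*7 = 182.2 mm

182.2 mm


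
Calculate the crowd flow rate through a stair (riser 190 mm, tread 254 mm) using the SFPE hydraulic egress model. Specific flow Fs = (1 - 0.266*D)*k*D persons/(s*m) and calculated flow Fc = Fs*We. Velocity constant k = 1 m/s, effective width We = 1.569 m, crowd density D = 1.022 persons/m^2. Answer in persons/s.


1 - 0.266*D = 1 - 0.266*1.022 = 0.72815
Fs = 0.72815 * 1 * 1.022 = 0.74417 persons/(s*m)
Fc = 0.74417 * 1.569 = 1.1676 persons/s

1.1676 persons/s


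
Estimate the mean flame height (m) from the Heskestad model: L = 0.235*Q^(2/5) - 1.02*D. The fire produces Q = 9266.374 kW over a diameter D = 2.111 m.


Q^(2/5) = 38.616
0.235 * Q^(2/5) = 9.0747
1.02 * D = 2.1532
L = 6.9215 m

6.9215 m


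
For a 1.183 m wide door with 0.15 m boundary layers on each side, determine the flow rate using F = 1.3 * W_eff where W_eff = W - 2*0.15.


W_eff = 1.183 - 0.30 = 0.883 m
F = 1.3 * 0.883 = 1.1479 persons/s

1.1479 persons/s


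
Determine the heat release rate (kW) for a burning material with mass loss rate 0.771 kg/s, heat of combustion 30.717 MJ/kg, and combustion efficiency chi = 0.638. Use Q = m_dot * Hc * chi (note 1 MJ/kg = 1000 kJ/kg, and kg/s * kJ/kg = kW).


Hc = 30.717 MJ/kg = 30.717 * 1000 kJ/kg = 30717 kJ/kg
Q = 0.771 kg/s * 30717 kJ/kg * 0.638 = 15110 kW

15110 kW


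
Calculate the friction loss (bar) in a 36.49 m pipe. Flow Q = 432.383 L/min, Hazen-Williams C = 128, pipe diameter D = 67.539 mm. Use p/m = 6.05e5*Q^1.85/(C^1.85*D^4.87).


Q^1.85 = 75224
C^1.85 = 7913.0
D^4.87 = 8.1270e+08
p/m = 0.0070769 bar/m
p_total = 0.0070769 * 36.49 = 0.25824 bar

0.25824 bar


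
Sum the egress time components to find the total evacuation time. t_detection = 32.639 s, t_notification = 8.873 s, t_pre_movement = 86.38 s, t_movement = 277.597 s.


Total = 32.639 + 8.873 + 86.38 + 277.597 = 405.489 s

405.489 s


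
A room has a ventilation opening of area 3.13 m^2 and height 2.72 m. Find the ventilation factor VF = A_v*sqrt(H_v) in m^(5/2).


sqrt(H_v) = 1.6492
VF = 3.13 * 1.6492 = 5.1621 m^(5/2)

5.1621 m^(5/2)


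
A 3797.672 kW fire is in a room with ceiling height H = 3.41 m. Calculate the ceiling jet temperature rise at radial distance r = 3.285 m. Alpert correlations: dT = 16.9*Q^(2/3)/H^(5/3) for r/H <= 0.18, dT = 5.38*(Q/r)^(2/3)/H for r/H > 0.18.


r/H = 3.285 / 3.41 = 0.96334
r/H > 0.18, so dT = 5.38*(Q/r)^(2/3)/H
Q/r = 1156.1
(Q/r)^(2/3) = 110.15
dT = 5.38 * 110.15 / 3.41 = 173.79 K

173.79 K


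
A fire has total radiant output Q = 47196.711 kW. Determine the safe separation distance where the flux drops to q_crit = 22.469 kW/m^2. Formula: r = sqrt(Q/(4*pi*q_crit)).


4*pi*q_crit = 282.35
Q/(4*pi*q_crit) = 167.15
r = sqrt(167.15) = 12.929 m

12.929 m


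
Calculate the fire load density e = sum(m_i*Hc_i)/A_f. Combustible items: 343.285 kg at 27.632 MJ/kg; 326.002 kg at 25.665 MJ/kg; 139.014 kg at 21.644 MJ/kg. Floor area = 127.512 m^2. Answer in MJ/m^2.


Total energy = 343.285*27.632 + 326.002*25.665 + 139.014*21.644
= 9485.651 + 8366.841 + 3008.819
= 20861.31 MJ
e = 20861.31 / 127.512 = 163.60 MJ/m^2

163.60 MJ/m^2


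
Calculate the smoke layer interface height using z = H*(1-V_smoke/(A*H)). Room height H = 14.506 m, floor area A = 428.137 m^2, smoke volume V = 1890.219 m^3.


V/(A*H) = 0.30436
1 - 0.30436 = 0.69564
z = 14.506 * 0.69564 = 10.091 m

10.091 m


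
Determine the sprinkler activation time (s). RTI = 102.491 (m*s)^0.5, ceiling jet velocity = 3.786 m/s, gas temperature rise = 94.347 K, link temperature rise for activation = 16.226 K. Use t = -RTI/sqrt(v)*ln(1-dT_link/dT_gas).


dT_link/dT_gas = 0.17198
ln(1 - 0.17198) = -0.18872
t = -102.491 / sqrt(3.786) * -0.18872 = 9.9406 s

9.9406 s


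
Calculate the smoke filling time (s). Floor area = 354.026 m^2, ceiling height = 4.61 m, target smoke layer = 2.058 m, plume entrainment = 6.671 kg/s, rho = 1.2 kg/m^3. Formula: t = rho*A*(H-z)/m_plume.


H - z = 2.552 m
t = 1.2 * 354.026 * 2.552 / 6.671 = 162.52 s

162.52 s


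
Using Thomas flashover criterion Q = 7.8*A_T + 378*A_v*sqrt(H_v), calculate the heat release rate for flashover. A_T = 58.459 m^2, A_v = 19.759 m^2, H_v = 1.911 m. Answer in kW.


7.8*A_T = 455.98
sqrt(H_v) = 1.3824
378*A_v*sqrt(H_v) = 10325
Q = 455.98 + 10325 = 10781 kW

10781 kW


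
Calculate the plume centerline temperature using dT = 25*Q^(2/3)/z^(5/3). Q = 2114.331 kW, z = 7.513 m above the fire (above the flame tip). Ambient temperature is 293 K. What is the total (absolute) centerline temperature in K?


Q^(2/3) = 164.73
z^(5/3) = 28.820
dT = 25 * 164.73 / 28.820 = 142.90 K
T = 293 + 142.90 = 435.90 K

435.90 K


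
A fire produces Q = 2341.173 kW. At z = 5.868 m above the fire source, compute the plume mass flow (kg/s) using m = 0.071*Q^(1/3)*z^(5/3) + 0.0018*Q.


Q^(1/3) = 13.278
z^(5/3) = 19.090
First term = 0.071 * 13.278 * 19.090 = 17.998
Second term = 0.0018 * 2341.173 = 4.2141
m = 22.212 kg/s

22.212 kg/s


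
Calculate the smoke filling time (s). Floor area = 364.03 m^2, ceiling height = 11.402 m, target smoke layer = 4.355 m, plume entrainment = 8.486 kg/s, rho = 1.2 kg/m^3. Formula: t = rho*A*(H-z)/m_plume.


H - z = 7.047 m
t = 1.2 * 364.03 * 7.047 / 8.486 = 362.76 s

362.76 s


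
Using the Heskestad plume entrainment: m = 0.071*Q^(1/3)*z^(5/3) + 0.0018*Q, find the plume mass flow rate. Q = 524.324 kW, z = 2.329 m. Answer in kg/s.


Q^(1/3) = 8.0637
z^(5/3) = 4.0921
First term = 0.071 * 8.0637 * 4.0921 = 2.3428
Second term = 0.0018 * 524.324 = 0.94378
m = 3.2866 kg/s

3.2866 kg/s


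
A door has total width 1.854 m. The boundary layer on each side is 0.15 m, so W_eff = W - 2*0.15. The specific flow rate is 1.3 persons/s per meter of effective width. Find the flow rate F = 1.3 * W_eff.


W_eff = 1.854 - 0.30 = 1.554 m
F = 1.3 * 1.554 = 2.0202 persons/s

2.0202 persons/s


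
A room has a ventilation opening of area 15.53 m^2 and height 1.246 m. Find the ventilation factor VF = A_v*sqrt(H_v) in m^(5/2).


sqrt(H_v) = 1.1162
VF = 15.53 * 1.1162 = 17.335 m^(5/2)

17.335 m^(5/2)


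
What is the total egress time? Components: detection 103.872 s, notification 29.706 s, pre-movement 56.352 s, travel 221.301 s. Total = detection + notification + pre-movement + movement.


Total = 103.872 + 29.706 + 56.352 + 221.301 = 411.231 s

411.231 s


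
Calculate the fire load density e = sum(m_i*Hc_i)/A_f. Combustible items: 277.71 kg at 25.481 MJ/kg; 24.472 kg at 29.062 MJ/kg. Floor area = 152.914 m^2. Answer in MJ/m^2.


Total energy = 277.71*25.481 + 24.472*29.062
= 7076.329 + 711.2053
= 7787.534 MJ
e = 7787.534 / 152.914 = 50.928 MJ/m^2

50.928 MJ/m^2


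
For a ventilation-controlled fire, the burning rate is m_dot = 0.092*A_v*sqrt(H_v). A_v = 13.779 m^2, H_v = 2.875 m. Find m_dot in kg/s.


sqrt(H_v) = 1.6956
m_dot = 0.092 * 13.779 * 1.6956 = 2.1494 kg/s

2.1494 kg/s


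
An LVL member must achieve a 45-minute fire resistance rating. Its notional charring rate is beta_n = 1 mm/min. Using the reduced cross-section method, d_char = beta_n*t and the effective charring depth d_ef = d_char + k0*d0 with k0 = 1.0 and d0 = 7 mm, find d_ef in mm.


d_char = 1 * 45 = 45 mm
d_ef = 45 + 1.0*7 = 52 mm

52 mm


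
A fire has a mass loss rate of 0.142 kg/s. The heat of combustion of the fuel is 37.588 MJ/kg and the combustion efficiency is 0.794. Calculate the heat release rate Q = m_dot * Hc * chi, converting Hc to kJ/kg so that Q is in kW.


Hc = 37.588 MJ/kg = 37.588 * 1000 kJ/kg = 37588 kJ/kg
Q = 0.142 kg/s * 37588 kJ/kg * 0.794 = 4238.0 kW

4238.0 kW


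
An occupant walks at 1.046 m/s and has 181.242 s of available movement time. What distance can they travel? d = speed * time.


d = 1.046 * 181.242 = 189.58 m

189.58 m


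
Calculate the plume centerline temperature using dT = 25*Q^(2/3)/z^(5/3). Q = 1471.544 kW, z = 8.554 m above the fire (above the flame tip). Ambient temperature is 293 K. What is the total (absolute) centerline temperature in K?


Q^(2/3) = 129.37
z^(5/3) = 35.778
dT = 25 * 129.37 / 35.778 = 90.401 K
T = 293 + 90.401 = 383.40 K

383.40 K


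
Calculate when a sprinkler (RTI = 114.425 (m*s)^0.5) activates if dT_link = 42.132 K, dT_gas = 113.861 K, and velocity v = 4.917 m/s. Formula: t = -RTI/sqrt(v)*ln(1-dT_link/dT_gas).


dT_link/dT_gas = 0.37003
ln(1 - 0.37003) = -0.46208
t = -114.425 / sqrt(4.917) * -0.46208 = 23.845 s

23.845 s


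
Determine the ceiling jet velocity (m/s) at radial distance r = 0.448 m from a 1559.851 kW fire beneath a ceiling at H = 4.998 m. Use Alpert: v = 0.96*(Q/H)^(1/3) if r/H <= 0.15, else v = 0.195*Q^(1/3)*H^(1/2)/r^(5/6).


r/H = 0.448 / 4.998 = 0.089636
r/H <= 0.15, so v = 0.96*(Q/H)^(1/3)
Q/H = 312.10
(Q/H)^(1/3) = 6.7831
v = 0.96 * 6.7831 = 6.5118 m/s

6.5118 m/s


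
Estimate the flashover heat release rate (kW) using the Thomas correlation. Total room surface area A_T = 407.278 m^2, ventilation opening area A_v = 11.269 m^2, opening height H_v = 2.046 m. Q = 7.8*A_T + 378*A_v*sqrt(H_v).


7.8*A_T = 3176.8
sqrt(H_v) = 1.4304
378*A_v*sqrt(H_v) = 6093.0
Q = 3176.8 + 6093.0 = 9269.8 kW

9269.8 kW


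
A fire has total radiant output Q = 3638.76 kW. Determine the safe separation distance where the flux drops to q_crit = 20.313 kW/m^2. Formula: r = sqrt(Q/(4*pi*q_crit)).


4*pi*q_crit = 255.26
Q/(4*pi*q_crit) = 14.255
r = sqrt(14.255) = 3.7756 m

3.7756 m


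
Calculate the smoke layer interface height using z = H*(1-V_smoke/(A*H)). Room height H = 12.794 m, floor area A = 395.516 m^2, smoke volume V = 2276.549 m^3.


V/(A*H) = 0.44989
1 - 0.44989 = 0.55011
z = 12.794 * 0.55011 = 7.0381 m

7.0381 m


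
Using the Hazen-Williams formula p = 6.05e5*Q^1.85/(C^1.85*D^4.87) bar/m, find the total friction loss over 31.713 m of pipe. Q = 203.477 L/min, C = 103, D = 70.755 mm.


Q^1.85 = 18653
C^1.85 = 5293.6
D^4.87 = 1.0193e+09
p/m = 0.0020914 bar/m
p_total = 0.0020914 * 31.713 = 0.066325 bar

0.066325 bar


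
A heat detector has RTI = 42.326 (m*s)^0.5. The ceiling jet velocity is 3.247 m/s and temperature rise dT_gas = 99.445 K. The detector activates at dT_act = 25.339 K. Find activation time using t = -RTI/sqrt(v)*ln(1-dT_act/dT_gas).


dT_act/dT_gas = 0.25480
ln(1 - 0.25480) = -0.29411
t = -42.326 / sqrt(3.247) * -0.29411 = 6.9083 s

6.9083 s


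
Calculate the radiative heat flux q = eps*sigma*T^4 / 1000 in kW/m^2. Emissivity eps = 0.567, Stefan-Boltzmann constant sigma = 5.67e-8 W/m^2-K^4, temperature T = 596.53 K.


T^4 = 1.2663e+11
q = 0.567 * 5.67e-8 * 1.2663e+11 / 1000 = 4.0709 kW/m^2

4.0709 kW/m^2


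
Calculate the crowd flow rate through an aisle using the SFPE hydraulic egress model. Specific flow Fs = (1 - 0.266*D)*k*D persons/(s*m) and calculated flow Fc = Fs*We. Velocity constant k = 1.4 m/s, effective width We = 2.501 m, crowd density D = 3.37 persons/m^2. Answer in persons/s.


1 - 0.266*D = 1 - 0.266*3.37 = 0.10358
Fs = 0.10358 * 1.4 * 3.37 = 0.48869 persons/(s*m)
Fc = 0.48869 * 2.501 = 1.2222 persons/s

1.2222 persons/s


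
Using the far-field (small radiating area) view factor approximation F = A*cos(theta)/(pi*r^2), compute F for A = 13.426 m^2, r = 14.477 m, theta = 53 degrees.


cos(53 deg) = 0.60182
pi*r^2 = 658.43
F = 13.426 * 0.60182 / 658.43 = 0.012272

0.012272


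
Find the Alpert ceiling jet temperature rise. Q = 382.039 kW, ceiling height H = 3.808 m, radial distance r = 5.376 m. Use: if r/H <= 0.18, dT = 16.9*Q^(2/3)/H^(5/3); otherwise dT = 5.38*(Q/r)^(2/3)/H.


r/H = 5.376 / 3.808 = 1.4118
r/H > 0.18, so dT = 5.38*(Q/r)^(2/3)/H
Q/r = 71.064
(Q/r)^(2/3) = 17.157
dT = 5.38 * 17.157 / 3.808 = 24.239 K

24.239 K


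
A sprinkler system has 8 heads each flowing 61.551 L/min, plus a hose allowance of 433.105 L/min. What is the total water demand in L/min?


Sprinkler demand = 8 * 61.551 = 492.408 L/min
Total = 492.408 + 433.105 = 925.513 L/min

925.513 L/min


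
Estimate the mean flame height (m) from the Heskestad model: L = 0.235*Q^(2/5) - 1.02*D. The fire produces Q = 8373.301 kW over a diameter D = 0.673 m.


Q^(2/5) = 37.082
0.235 * Q^(2/5) = 8.7142
1.02 * D = 0.68646
L = 8.0277 m

8.0277 m


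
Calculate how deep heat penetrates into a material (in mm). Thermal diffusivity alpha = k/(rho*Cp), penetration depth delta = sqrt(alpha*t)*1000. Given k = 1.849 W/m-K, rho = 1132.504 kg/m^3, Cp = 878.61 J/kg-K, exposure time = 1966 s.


alpha = 1.849 / (1132.504 * 878.61) = 1.8582e-06 m^2/s
alpha * t = 0.0036533
delta = sqrt(0.0036533) * 1000 = 60.442 mm

60.442 mm


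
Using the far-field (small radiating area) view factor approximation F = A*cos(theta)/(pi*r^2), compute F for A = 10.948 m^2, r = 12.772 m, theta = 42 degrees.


cos(42 deg) = 0.74314
pi*r^2 = 512.47
F = 10.948 * 0.74314 / 512.47 = 0.015876

0.015876


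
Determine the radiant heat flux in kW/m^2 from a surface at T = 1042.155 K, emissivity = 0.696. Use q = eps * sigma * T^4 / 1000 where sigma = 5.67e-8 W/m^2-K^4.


T^4 = 1.1796e+12
q = 0.696 * 5.67e-8 * 1.1796e+12 / 1000 = 46.550 kW/m^2

46.550 kW/m^2


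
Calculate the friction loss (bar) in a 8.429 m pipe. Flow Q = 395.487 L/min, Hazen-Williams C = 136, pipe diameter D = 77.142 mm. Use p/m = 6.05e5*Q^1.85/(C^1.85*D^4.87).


Q^1.85 = 63781
C^1.85 = 8852.1
D^4.87 = 1.5528e+09
p/m = 0.0028073 bar/m
p_total = 0.0028073 * 8.429 = 0.023663 bar

0.023663 bar


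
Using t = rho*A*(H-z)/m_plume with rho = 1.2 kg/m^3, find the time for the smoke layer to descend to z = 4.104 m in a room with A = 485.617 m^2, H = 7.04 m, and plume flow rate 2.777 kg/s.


H - z = 2.936 m
t = 1.2 * 485.617 * 2.936 / 2.777 = 616.11 s

616.11 s


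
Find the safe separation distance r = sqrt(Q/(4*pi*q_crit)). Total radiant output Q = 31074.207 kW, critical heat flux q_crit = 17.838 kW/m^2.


4*pi*q_crit = 224.16
Q/(4*pi*q_crit) = 138.63
r = sqrt(138.63) = 11.774 m

11.774 m


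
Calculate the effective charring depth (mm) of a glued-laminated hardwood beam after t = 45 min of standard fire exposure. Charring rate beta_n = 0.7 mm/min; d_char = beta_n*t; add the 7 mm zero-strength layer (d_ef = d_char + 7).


d_char = 0.7 * 45 = 31.5 mm
d_ef = 31.5 + 1.0*7 = 38.5 mm

38.5 mm


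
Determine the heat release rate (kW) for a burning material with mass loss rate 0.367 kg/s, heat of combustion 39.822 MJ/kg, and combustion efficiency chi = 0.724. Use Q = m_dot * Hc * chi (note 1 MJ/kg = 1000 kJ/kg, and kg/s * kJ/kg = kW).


Hc = 39.822 MJ/kg = 39.822 * 1000 kJ/kg = 39822 kJ/kg
Q = 0.367 kg/s * 39822 kJ/kg * 0.724 = 10581 kW

10581 kW


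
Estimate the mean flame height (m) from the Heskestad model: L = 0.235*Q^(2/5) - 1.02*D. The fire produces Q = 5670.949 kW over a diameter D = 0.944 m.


Q^(2/5) = 31.729
0.235 * Q^(2/5) = 7.4564
1.02 * D = 0.96288
L = 6.4935 m

6.4935 m


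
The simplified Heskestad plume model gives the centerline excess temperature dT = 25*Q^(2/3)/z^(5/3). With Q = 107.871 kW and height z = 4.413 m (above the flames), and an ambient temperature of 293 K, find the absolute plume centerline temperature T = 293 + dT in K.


Q^(2/3) = 22.661
z^(5/3) = 11.873
dT = 25 * 22.661 / 11.873 = 47.715 K
T = 293 + 47.715 = 340.71 K

340.71 K


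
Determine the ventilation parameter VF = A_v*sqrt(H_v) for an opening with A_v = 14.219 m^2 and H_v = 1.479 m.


sqrt(H_v) = 1.2161
VF = 14.219 * 1.2161 = 17.292 m^(5/2)

17.292 m^(5/2)


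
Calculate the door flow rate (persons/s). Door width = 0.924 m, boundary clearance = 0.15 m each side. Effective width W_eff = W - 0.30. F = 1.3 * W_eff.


W_eff = 0.924 - 0.30 = 0.624 m
F = 1.3 * 0.624 = 0.81120 persons/s

0.81120 persons/s


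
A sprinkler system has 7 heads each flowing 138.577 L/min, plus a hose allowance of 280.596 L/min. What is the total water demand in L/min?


Sprinkler demand = 7 * 138.577 = 970.039 L/min
Total = 970.039 + 280.596 = 1250.635 L/min

1250.635 L/min


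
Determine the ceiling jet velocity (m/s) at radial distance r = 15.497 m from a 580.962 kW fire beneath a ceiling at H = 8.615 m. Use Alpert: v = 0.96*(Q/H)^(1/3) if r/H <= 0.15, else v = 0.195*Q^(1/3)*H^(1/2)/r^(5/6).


r/H = 15.497 / 8.615 = 1.7988
r/H > 0.15, so v = 0.195*Q^(1/3)*H^(1/2)/r^(5/6)
Q^(1/3) = 8.3442
H^(1/2) = 2.9351
r^(5/6) = 9.8146
v = 0.195 * 8.3442 * 2.9351 / 9.8146 = 0.48660 m/s

0.48660 m/s


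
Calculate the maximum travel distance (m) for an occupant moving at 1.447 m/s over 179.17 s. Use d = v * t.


d = 1.447 * 179.17 = 259.26 m

259.26 m


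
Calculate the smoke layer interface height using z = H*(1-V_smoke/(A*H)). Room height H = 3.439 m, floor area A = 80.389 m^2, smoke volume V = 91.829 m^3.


V/(A*H) = 0.33216
1 - 0.33216 = 0.66784
z = 3.439 * 0.66784 = 2.2967 m

2.2967 m


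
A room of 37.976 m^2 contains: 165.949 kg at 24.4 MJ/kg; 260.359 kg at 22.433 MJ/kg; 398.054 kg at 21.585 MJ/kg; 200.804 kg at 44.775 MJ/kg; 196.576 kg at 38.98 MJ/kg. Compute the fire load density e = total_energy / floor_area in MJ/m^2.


Total energy = 165.949*24.4 + 260.359*22.433 + 398.054*21.585 + 200.804*44.775 + 196.576*38.98
= 4049.156 + 5840.633 + 8591.996 + 8990.999 + 7662.532
= 35135.32 MJ
e = 35135.32 / 37.976 = 925.20 MJ/m^2

925.20 MJ/m^2


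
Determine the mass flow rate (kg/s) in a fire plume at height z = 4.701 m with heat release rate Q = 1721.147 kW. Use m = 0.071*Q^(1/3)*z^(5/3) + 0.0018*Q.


Q^(1/3) = 11.984
z^(5/3) = 13.192
First term = 0.071 * 11.984 * 13.192 = 11.225
Second term = 0.0018 * 1721.147 = 3.0981
m = 14.323 kg/s

14.323 kg/s


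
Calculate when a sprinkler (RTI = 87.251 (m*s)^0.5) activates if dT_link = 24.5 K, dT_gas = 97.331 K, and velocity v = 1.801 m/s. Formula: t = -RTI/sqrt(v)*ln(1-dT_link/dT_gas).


dT_link/dT_gas = 0.25172
ln(1 - 0.25172) = -0.28998
t = -87.251 / sqrt(1.801) * -0.28998 = 18.853 s

18.853 s


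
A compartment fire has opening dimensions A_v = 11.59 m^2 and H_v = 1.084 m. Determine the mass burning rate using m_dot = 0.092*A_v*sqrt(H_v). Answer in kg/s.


sqrt(H_v) = 1.0412
m_dot = 0.092 * 11.59 * 1.0412 = 1.1102 kg/s

1.1102 kg/s


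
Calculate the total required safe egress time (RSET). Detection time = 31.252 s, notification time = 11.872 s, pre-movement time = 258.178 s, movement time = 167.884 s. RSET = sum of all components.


Total = 31.252 + 11.872 + 258.178 + 167.884 = 469.186 s

469.186 s


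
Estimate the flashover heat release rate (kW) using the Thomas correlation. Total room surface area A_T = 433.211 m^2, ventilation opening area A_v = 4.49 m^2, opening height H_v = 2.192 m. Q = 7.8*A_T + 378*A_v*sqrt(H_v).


7.8*A_T = 3379.0
sqrt(H_v) = 1.4805
378*A_v*sqrt(H_v) = 2512.8
Q = 3379.0 + 2512.8 = 5891.8 kW

5891.8 kW


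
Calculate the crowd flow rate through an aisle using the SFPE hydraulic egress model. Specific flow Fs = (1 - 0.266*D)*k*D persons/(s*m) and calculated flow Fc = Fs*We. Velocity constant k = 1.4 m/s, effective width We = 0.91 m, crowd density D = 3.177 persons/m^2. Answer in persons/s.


1 - 0.266*D = 1 - 0.266*3.177 = 0.15492
Fs = 0.15492 * 1.4 * 3.177 = 0.68904 persons/(s*m)
Fc = 0.68904 * 0.91 = 0.62703 persons/s

0.62703 persons/s


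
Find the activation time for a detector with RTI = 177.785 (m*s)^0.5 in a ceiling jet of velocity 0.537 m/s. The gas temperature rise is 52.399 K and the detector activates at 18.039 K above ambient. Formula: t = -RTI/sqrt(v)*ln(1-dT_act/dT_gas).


dT_act/dT_gas = 0.34426
ln(1 - 0.34426) = -0.42199
t = -177.785 / sqrt(0.537) * -0.42199 = 102.38 s

102.38 s


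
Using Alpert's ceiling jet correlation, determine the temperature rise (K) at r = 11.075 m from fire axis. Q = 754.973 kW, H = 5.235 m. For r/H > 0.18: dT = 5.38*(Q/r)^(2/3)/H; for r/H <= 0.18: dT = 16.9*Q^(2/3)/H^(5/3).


r/H = 11.075 / 5.235 = 2.1156
r/H > 0.18, so dT = 5.38*(Q/r)^(2/3)/H
Q/r = 68.169
(Q/r)^(2/3) = 16.688
dT = 5.38 * 16.688 / 5.235 = 17.150 K

17.150 K


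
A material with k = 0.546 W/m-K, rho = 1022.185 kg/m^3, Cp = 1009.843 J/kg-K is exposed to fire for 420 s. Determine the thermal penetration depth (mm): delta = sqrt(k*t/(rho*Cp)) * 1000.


alpha = 0.546 / (1022.185 * 1009.843) = 5.2894e-07 m^2/s
alpha * t = 0.00022216
delta = sqrt(0.00022216) * 1000 = 14.905 mm

14.905 mm


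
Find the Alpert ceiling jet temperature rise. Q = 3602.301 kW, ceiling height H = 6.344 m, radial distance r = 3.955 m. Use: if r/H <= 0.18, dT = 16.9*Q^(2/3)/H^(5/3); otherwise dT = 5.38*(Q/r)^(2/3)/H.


r/H = 3.955 / 6.344 = 0.62342
r/H > 0.18, so dT = 5.38*(Q/r)^(2/3)/H
Q/r = 910.82
(Q/r)^(2/3) = 93.963
dT = 5.38 * 93.963 / 6.344 = 79.685 K

79.685 K


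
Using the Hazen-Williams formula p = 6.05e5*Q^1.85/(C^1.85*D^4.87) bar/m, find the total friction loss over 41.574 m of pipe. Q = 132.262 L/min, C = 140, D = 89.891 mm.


Q^1.85 = 8407.3
C^1.85 = 9339.8
D^4.87 = 3.2704e+09
p/m = 0.00016652 bar/m
p_total = 0.00016652 * 41.574 = 0.0069230 bar

0.0069230 bar


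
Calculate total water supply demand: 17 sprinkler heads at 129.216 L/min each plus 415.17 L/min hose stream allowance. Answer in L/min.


Sprinkler demand = 17 * 129.216 = 2196.672 L/min
Total = 2196.672 + 415.17 = 2611.842 L/min

2611.842 L/min


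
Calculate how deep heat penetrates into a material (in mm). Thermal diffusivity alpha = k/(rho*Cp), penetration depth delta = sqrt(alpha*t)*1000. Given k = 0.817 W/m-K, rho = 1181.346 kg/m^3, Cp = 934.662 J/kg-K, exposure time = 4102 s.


alpha = 0.817 / (1181.346 * 934.662) = 7.3993e-07 m^2/s
alpha * t = 0.0030352
delta = sqrt(0.0030352) * 1000 = 55.093 mm

55.093 mm


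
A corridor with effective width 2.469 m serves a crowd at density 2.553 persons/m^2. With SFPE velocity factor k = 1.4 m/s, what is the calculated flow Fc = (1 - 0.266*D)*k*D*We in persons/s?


1 - 0.266*D = 1 - 0.266*2.553 = 0.32090
Fs = 0.32090 * 1.4 * 2.553 = 1.1470 persons/(s*m)
Fc = 1.1470 * 2.469 = 2.8319 persons/s

2.8319 persons/s


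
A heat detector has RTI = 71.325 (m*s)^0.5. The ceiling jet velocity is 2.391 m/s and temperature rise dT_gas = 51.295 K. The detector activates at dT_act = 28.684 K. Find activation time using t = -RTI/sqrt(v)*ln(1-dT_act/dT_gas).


dT_act/dT_gas = 0.55920
ln(1 - 0.55920) = -0.81916
t = -71.325 / sqrt(2.391) * -0.81916 = 37.785 s

37.785 s


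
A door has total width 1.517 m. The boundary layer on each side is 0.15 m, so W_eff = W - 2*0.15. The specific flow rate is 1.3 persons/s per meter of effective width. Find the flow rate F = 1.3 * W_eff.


W_eff = 1.517 - 0.30 = 1.217 m
F = 1.3 * 1.217 = 1.5821 persons/s

1.5821 persons/s


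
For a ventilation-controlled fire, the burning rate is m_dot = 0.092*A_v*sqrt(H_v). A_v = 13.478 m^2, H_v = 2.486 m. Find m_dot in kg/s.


sqrt(H_v) = 1.5767
m_dot = 0.092 * 13.478 * 1.5767 = 1.9551 kg/s

1.9551 kg/s


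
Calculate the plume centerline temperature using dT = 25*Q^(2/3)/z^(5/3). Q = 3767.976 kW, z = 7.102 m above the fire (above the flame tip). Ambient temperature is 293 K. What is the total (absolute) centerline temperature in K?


Q^(2/3) = 242.14
z^(5/3) = 26.240
dT = 25 * 242.14 / 26.240 = 230.70 K
T = 293 + 230.70 = 523.70 K

523.70 K


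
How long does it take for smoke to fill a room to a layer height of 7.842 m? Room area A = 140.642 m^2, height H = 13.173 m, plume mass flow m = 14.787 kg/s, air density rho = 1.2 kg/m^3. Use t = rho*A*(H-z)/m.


H - z = 5.331 m
t = 1.2 * 140.642 * 5.331 / 14.787 = 60.845 s

60.845 s


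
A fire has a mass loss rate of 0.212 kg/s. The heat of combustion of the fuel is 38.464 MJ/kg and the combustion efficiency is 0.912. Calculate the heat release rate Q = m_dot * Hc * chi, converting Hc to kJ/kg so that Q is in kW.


Hc = 38.464 MJ/kg = 38.464 * 1000 kJ/kg = 38464 kJ/kg
Q = 0.212 kg/s * 38464 kJ/kg * 0.912 = 7436.8 kW

7436.8 kW


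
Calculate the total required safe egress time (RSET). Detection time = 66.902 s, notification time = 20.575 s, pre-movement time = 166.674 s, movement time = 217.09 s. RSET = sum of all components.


Total = 66.902 + 20.575 + 166.674 + 217.09 = 471.241 s

471.241 s


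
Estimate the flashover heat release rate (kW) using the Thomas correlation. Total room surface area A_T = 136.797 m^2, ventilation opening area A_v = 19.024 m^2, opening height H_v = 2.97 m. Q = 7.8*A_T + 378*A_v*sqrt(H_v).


7.8*A_T = 1067.0
sqrt(H_v) = 1.7234
378*A_v*sqrt(H_v) = 12393
Q = 1067.0 + 12393 = 13460 kW

13460 kW


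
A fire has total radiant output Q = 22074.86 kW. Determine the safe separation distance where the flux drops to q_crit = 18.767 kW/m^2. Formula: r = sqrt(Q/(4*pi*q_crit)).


4*pi*q_crit = 235.83
Q/(4*pi*q_crit) = 93.604
r = sqrt(93.604) = 9.6749 m

9.6749 m


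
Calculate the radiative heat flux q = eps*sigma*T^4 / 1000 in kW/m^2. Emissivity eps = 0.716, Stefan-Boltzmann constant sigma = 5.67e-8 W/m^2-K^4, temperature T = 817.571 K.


T^4 = 4.4679e+11
q = 0.716 * 5.67e-8 * 4.4679e+11 / 1000 = 18.138 kW/m^2

18.138 kW/m^2


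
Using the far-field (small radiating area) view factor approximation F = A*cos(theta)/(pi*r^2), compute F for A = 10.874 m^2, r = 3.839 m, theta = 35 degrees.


cos(35 deg) = 0.81915
pi*r^2 = 46.301
F = 10.874 * 0.81915 / 46.301 = 0.19238

0.19238


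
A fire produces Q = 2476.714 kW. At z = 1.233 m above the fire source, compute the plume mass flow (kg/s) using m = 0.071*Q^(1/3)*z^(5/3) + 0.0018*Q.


Q^(1/3) = 13.530
z^(5/3) = 1.4178
First term = 0.071 * 13.530 * 1.4178 = 1.3619
Second term = 0.0018 * 2476.714 = 4.4581
m = 5.8200 kg/s

5.8200 kg/s


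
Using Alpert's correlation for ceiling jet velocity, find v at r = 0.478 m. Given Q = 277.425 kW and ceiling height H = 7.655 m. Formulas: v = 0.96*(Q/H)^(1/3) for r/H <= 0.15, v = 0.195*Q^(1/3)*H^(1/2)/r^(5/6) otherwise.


r/H = 0.478 / 7.655 = 0.062443
r/H <= 0.15, so v = 0.96*(Q/H)^(1/3)
Q/H = 36.241
(Q/H)^(1/3) = 3.3093
v = 0.96 * 3.3093 = 3.1769 m/s

3.1769 m/s


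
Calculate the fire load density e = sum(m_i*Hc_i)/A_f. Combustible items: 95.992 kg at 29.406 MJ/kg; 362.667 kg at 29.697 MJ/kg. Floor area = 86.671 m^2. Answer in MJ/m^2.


Total energy = 95.992*29.406 + 362.667*29.697
= 2822.741 + 10770.12
= 13592.86 MJ
e = 13592.86 / 86.671 = 156.83 MJ/m^2

156.83 MJ/m^2


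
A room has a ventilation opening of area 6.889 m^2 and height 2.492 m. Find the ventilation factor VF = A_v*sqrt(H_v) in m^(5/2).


sqrt(H_v) = 1.5786
VF = 6.889 * 1.5786 = 10.875 m^(5/2)

10.875 m^(5/2)


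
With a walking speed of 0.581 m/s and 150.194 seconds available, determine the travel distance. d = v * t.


d = 0.581 * 150.194 = 87.263 m

87.263 m


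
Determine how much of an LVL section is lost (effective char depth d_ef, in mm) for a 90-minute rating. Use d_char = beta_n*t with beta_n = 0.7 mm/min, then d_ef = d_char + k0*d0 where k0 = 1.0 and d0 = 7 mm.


d_char = 0.7 * 90 = 63 mm
d_ef = 63 + 1.0*7 = 70 mm

70 mm


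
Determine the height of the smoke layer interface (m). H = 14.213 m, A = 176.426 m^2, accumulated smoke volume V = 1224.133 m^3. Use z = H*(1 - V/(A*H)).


V/(A*H) = 0.48818
1 - 0.48818 = 0.51182
z = 14.213 * 0.51182 = 7.2745 m

7.2745 m


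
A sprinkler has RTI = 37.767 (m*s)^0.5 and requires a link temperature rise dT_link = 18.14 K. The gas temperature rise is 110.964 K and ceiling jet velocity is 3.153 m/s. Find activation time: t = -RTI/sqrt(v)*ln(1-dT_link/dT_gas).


dT_link/dT_gas = 0.16348
ln(1 - 0.16348) = -0.17850
t = -37.767 / sqrt(3.153) * -0.17850 = 3.7966 s

3.7966 s


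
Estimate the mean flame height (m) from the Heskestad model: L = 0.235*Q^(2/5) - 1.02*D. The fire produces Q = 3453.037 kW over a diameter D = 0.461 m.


Q^(2/5) = 26.018
0.235 * Q^(2/5) = 6.1143
1.02 * D = 0.47022
L = 5.6441 m

5.6441 m


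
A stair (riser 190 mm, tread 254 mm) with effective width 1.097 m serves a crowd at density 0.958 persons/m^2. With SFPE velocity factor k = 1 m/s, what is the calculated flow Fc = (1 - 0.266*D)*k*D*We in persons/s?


1 - 0.266*D = 1 - 0.266*0.958 = 0.74517
Fs = 0.74517 * 1 * 0.958 = 0.71387 persons/(s*m)
Fc = 0.71387 * 1.097 = 0.78312 persons/s

0.78312 persons/s


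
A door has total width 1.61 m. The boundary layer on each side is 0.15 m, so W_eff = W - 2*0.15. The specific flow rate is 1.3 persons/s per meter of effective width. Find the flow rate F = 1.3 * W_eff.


W_eff = 1.61 - 0.30 = 1.31 m
F = 1.3 * 1.31 = 1.703 persons/s

1.703 persons/s


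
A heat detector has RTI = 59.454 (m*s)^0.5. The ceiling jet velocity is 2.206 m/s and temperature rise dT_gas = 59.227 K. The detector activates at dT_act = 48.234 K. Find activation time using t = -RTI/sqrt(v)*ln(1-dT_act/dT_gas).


dT_act/dT_gas = 0.81439
ln(1 - 0.81439) = -1.6841
t = -59.454 / sqrt(2.206) * -1.6841 = 67.414 s

67.414 s


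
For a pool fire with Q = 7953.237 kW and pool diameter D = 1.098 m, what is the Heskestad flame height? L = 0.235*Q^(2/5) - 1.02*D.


Q^(2/5) = 36.326
0.235 * Q^(2/5) = 8.5366
1.02 * D = 1.1200
L = 7.4166 m

7.4166 m


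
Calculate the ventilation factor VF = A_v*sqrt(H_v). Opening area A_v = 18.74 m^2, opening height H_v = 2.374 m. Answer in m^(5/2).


sqrt(H_v) = 1.5408
VF = 18.74 * 1.5408 = 28.874 m^(5/2)

28.874 m^(5/2)


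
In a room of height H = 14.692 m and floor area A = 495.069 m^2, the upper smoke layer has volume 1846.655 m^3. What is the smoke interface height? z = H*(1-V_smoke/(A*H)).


V/(A*H) = 0.25389
1 - 0.25389 = 0.74611
z = 14.692 * 0.74611 = 10.962 m

10.962 m


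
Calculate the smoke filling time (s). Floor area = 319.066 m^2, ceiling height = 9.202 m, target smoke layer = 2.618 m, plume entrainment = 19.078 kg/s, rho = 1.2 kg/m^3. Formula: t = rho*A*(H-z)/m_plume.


H - z = 6.584 m
t = 1.2 * 319.066 * 6.584 / 19.078 = 132.14 s

132.14 s


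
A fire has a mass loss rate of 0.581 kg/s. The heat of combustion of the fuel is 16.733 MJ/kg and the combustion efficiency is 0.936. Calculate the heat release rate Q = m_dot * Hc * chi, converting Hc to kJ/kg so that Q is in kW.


Hc = 16.733 MJ/kg = 16.733 * 1000 kJ/kg = 16733 kJ/kg
Q = 0.581 kg/s * 16733 kJ/kg * 0.936 = 9099.7 kW

9099.7 kW


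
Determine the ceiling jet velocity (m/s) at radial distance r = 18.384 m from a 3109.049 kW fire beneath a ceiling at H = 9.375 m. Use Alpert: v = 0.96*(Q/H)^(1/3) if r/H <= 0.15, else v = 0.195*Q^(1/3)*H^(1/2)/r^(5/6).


r/H = 18.384 / 9.375 = 1.9610
r/H > 0.15, so v = 0.195*Q^(1/3)*H^(1/2)/r^(5/6)
Q^(1/3) = 14.595
H^(1/2) = 3.0619
r^(5/6) = 11.316
v = 0.195 * 14.595 * 3.0619 / 11.316 = 0.77007 m/s

0.77007 m/s


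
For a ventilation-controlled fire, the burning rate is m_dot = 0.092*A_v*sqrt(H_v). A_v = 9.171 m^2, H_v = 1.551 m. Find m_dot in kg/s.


sqrt(H_v) = 1.2454
m_dot = 0.092 * 9.171 * 1.2454 = 1.0508 kg/s

1.0508 kg/s


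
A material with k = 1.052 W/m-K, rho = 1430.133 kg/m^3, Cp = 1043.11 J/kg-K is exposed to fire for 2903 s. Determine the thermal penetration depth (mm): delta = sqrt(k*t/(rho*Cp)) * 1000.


alpha = 1.052 / (1430.133 * 1043.11) = 7.0519e-07 m^2/s
alpha * t = 0.0020472
delta = sqrt(0.0020472) * 1000 = 45.246 mm

45.246 mm


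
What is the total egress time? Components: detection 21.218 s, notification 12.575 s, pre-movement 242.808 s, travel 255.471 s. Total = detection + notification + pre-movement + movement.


Total = 21.218 + 12.575 + 242.808 + 255.471 = 532.072 s

532.072 s


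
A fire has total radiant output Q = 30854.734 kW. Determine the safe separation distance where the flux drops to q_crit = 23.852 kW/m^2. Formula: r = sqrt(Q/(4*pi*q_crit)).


4*pi*q_crit = 299.73
Q/(4*pi*q_crit) = 102.94
r = sqrt(102.94) = 10.146 m

10.146 m


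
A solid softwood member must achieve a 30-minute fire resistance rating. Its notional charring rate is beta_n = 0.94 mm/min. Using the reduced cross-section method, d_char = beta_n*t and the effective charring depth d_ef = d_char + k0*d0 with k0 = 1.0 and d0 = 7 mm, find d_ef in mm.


d_char = 0.94 * 30 = 28.2 mm
d_ef = 28.2 + 1.0*7 = 35.2 mm

35.2 mm


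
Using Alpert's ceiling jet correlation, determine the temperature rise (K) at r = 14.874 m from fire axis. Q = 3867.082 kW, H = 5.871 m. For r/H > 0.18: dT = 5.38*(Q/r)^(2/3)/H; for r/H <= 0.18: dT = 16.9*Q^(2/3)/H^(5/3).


r/H = 14.874 / 5.871 = 2.5335
r/H > 0.18, so dT = 5.38*(Q/r)^(2/3)/H
Q/r = 259.99
(Q/r)^(2/3) = 40.735
dT = 5.38 * 40.735 / 5.871 = 37.329 K

37.329 K


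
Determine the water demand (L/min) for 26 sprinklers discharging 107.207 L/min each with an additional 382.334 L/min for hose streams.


Sprinkler demand = 26 * 107.207 = 2787.382 L/min
Total = 2787.382 + 382.334 = 3169.716 L/min

3169.716 L/min


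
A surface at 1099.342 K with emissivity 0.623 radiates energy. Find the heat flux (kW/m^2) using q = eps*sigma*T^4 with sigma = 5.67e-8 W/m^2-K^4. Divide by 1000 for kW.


T^4 = 1.4606e+12
q = 0.623 * 5.67e-8 * 1.4606e+12 / 1000 = 51.594 kW/m^2

51.594 kW/m^2


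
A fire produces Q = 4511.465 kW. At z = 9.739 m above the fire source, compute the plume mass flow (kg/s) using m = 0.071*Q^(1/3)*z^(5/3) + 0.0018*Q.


Q^(1/3) = 16.524
z^(5/3) = 44.414
First term = 0.071 * 16.524 * 44.414 = 52.106
Second term = 0.0018 * 4511.465 = 8.1206
m = 60.227 kg/s

60.227 kg/s


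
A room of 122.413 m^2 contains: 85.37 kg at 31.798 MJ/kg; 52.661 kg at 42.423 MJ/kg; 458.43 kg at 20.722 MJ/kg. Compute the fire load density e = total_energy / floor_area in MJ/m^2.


Total energy = 85.37*31.798 + 52.661*42.423 + 458.43*20.722
= 2714.595 + 2234.038 + 9499.586
= 14448.22 MJ
e = 14448.22 / 122.413 = 118.03 MJ/m^2

118.03 MJ/m^2


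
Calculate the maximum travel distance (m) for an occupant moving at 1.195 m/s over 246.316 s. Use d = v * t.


d = 1.195 * 246.316 = 294.35 m

294.35 m


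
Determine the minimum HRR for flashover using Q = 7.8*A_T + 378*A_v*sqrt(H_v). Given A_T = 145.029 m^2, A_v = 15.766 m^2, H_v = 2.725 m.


7.8*A_T = 1131.2
sqrt(H_v) = 1.6508
378*A_v*sqrt(H_v) = 9837.8
Q = 1131.2 + 9837.8 = 10969 kW

10969 kW


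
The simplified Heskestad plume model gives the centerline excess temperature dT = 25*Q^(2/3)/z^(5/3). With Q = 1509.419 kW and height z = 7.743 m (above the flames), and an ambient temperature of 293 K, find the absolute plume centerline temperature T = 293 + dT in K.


Q^(2/3) = 131.59
z^(5/3) = 30.305
dT = 25 * 131.59 / 30.305 = 108.55 K
T = 293 + 108.55 = 401.55 K

401.55 K
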